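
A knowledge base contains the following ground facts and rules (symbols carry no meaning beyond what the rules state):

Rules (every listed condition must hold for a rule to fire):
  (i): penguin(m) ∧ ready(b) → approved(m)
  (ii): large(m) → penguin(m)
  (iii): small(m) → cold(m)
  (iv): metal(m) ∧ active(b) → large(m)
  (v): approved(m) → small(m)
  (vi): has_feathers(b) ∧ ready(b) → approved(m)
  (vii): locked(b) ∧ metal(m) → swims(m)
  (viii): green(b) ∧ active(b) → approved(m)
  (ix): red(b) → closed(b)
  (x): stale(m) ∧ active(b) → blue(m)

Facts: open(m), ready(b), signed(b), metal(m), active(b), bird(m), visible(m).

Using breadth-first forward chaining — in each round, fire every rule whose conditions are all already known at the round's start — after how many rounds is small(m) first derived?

4

Round 1 fires (iv), giving large(m).
Round 2 fires (ii), giving penguin(m).
Round 3 fires (i), giving approved(m).
Round 4 fires (v), giving small(m).
small(m) first appears in round 4.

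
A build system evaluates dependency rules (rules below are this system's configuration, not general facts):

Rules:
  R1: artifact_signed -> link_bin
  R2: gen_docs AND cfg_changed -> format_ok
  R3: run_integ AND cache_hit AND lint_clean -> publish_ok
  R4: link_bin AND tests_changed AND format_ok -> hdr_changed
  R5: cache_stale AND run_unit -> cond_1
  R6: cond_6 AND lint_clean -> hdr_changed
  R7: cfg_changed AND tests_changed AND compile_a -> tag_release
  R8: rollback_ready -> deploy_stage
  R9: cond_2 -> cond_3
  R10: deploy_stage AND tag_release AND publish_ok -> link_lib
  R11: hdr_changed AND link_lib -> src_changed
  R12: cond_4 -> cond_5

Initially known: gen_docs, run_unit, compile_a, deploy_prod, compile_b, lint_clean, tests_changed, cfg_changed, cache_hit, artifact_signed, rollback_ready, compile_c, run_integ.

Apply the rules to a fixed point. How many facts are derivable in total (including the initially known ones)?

Round 1 fires R1, R2, R3, R7, R8, giving link_bin, format_ok, publish_ok, tag_release, deploy_stage.
Round 2 fires R4, R10, giving hdr_changed, link_lib.
Round 3 fires R11, giving src_changed.
Closure: {artifact_signed, cache_hit, cfg_changed, compile_a, compile_b, compile_c, deploy_prod, deploy_stage, format_ok, gen_docs, hdr_changed, link_bin, link_lib, lint_clean, publish_ok, rollback_ready, run_integ, run_unit, src_changed, tag_release, tests_changed} — 21 facts.

21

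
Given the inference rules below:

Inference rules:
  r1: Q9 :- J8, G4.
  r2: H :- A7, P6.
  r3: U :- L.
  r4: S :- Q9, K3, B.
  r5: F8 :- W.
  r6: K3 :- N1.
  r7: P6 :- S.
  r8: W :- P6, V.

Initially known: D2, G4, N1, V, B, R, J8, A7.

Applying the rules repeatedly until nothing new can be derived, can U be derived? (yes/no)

Round 1: r1 [Q9 :- J8, G4.]; r6 [K3 :- N1.]. New: Q9, K3.
Round 2: r4 [S :- Q9, K3, B.]. New: S.
Round 3: r7 [P6 :- S.]. New: P6.
Round 4: r2 [H :- A7, P6.]; r8 [W :- P6, V.]. New: H, W.
Round 5: r5 [F8 :- W.]. New: F8.
Fixed point reached. U is concluded only by r3; r3 needs L (never derived).

no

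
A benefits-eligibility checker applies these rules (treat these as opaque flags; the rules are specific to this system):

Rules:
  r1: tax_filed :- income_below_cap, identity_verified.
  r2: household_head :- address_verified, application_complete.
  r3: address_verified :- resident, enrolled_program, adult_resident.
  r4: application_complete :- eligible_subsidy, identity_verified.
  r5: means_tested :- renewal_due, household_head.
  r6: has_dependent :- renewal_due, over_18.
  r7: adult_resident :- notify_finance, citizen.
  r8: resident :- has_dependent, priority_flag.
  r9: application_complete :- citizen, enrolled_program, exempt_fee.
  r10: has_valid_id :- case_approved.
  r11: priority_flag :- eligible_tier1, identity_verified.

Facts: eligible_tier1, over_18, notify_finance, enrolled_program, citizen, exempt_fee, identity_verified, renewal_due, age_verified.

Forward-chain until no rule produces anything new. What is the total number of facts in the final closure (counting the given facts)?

Round 1 fires r6, r7, r9, r11, giving has_dependent, adult_resident, application_complete, priority_flag.
Round 2 fires r8, giving resident.
Round 3 fires r3, giving address_verified.
Round 4 fires r2, giving household_head.
Round 5 fires r5, giving means_tested.
Closure: {address_verified, adult_resident, age_verified, application_complete, citizen, eligible_tier1, enrolled_program, exempt_fee, has_dependent, household_head, identity_verified, means_tested, notify_finance, over_18, priority_flag, renewal_due, resident} — 17 facts.

17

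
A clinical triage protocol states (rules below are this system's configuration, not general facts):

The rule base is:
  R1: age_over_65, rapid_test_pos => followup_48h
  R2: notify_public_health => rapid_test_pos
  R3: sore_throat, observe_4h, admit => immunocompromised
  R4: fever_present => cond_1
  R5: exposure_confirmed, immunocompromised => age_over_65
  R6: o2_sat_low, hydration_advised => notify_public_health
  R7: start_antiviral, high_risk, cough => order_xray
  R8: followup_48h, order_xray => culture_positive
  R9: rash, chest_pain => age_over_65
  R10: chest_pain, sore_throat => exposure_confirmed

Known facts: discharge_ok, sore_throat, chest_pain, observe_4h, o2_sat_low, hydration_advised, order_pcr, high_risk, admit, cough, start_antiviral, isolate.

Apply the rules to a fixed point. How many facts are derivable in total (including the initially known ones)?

20

Round 1 fires R3, R6, R7, R10, giving immunocompromised, notify_public_health, order_xray, exposure_confirmed.
Round 2 fires R2, R5, giving rapid_test_pos, age_over_65.
Round 3 fires R1, giving followup_48h.
Round 4 fires R8, giving culture_positive.
Closure: {admit, age_over_65, chest_pain, cough, culture_positive, discharge_ok, exposure_confirmed, followup_48h, high_risk, hydration_advised, immunocompromised, isolate, notify_public_health, o2_sat_low, observe_4h, order_pcr, order_xray, rapid_test_pos, sore_throat, start_antiviral} — 20 facts.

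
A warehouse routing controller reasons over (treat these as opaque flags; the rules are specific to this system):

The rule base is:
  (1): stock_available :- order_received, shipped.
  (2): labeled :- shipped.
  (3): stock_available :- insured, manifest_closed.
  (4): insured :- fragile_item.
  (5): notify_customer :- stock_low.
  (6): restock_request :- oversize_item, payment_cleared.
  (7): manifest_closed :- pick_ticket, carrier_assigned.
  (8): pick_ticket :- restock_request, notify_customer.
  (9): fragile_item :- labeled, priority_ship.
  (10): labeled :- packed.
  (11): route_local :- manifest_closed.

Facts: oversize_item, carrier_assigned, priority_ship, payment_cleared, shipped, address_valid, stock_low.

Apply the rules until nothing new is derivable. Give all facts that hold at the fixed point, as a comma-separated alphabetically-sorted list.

Round 1 — (2), (5), (6), derive labeled, notify_customer, restock_request.
Round 2 — (8), (9), derive pick_ticket, fragile_item.
Round 3 — (4), (7), derive insured, manifest_closed.
Round 4 — (3), (11), derive stock_available, route_local.

address_valid, carrier_assigned, fragile_item, insured, labeled, manifest_closed, notify_customer, oversize_item, payment_cleared, pick_ticket, priority_ship, restock_request, route_local, shipped, stock_available, stock_low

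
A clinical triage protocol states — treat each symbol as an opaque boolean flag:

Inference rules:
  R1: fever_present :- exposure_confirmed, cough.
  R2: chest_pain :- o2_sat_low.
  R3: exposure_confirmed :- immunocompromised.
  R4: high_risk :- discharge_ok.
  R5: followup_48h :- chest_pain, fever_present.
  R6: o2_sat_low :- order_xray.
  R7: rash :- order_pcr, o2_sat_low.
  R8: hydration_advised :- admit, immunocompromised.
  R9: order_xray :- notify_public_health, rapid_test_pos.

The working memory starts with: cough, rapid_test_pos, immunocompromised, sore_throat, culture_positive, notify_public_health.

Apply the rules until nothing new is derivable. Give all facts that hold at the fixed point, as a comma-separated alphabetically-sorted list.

[1] R3 [exposure_confirmed :- immunocompromised.]; R9 [order_xray :- notify_public_health, rapid_test_pos.]. ⇒ new: exposure_confirmed, order_xray.
[2] R1 [fever_present :- exposure_confirmed, cough.]; R6 [o2_sat_low :- order_xray.]. ⇒ new: fever_present, o2_sat_low.
[3] R2 [chest_pain :- o2_sat_low.]. ⇒ new: chest_pain.
[4] R5 [followup_48h :- chest_pain, fever_present.]. ⇒ new: followup_48h.

chest_pain, cough, culture_positive, exposure_confirmed, fever_present, followup_48h, immunocompromised, notify_public_health, o2_sat_low, order_xray, rapid_test_pos, sore_throat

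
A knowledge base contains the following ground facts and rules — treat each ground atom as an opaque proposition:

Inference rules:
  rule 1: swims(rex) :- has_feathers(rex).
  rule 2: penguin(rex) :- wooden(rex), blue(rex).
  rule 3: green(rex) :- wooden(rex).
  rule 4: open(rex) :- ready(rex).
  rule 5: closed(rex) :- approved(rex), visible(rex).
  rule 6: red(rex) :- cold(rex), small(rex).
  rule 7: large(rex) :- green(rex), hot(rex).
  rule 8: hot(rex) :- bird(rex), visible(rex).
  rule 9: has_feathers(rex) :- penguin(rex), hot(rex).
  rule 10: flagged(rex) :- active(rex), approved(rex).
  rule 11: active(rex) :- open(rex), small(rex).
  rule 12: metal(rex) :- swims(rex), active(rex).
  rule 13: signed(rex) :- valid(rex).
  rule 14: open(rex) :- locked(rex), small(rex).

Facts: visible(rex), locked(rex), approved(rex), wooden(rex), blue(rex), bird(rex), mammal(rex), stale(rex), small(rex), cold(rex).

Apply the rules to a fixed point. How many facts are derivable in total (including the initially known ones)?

Round 1 — rule 2, rule 3, rule 5, rule 6, rule 8, rule 14, derive penguin(rex), green(rex), closed(rex), red(rex), hot(rex), open(rex).
Round 2 — rule 7, rule 9, rule 11, derive large(rex), has_feathers(rex), active(rex).
Round 3 — rule 1, rule 10, derive swims(rex), flagged(rex).
Round 4 — rule 12, derive metal(rex).
Closure: {active(rex), approved(rex), bird(rex), blue(rex), closed(rex), cold(rex), flagged(rex), green(rex), has_feathers(rex), hot(rex), large(rex), locked(rex), mammal(rex), metal(rex), open(rex), penguin(rex), red(rex), small(rex), stale(rex), swims(rex), visible(rex), wooden(rex)} — 22 facts.

22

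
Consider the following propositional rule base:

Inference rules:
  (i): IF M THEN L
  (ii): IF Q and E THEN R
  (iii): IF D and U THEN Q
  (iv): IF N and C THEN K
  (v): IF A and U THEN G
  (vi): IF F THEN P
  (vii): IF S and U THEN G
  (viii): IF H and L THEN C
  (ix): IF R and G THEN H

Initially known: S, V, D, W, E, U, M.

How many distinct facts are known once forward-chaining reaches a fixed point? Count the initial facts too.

13

Round 1 — (i), (iii), (vii), derive L, Q, G.
Round 2 — (ii), derive R.
Round 3 — (ix), derive H.
Round 4 — (viii), derive C.
Closure: {C, D, E, G, H, L, M, Q, R, S, U, V, W} — 13 facts.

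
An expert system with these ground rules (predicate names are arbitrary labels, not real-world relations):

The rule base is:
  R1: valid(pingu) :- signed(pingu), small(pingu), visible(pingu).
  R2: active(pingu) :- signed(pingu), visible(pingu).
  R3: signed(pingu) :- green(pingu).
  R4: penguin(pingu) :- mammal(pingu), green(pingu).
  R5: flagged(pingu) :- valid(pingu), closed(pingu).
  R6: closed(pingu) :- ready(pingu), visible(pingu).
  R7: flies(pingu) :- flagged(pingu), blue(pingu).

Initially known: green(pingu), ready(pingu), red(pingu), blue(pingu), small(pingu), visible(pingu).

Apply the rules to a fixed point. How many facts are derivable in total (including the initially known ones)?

Round 1 — R3, R6, derive signed(pingu), closed(pingu).
Round 2 — R1, R2, derive valid(pingu), active(pingu).
Round 3 — R5, derive flagged(pingu).
Round 4 — R7, derive flies(pingu).
Closure: {active(pingu), blue(pingu), closed(pingu), flagged(pingu), flies(pingu), green(pingu), ready(pingu), red(pingu), signed(pingu), small(pingu), valid(pingu), visible(pingu)} — 12 facts.

12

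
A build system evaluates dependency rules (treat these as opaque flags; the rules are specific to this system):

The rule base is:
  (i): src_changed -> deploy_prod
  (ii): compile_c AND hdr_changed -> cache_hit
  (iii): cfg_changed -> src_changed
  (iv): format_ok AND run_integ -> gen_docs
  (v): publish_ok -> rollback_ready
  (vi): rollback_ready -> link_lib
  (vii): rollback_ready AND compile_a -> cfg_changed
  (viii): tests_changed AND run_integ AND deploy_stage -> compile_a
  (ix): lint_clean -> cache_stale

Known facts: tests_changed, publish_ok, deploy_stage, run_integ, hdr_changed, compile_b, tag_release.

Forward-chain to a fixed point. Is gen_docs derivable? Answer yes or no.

no

Round 1 — (v), (viii), derive rollback_ready, compile_a.
Round 2 — (vi), (vii), derive link_lib, cfg_changed.
Round 3 — (iii), derive src_changed.
Round 4 — (i), derive deploy_prod.
Fixed point reached. gen_docs is concluded only by (iv); (iv) needs format_ok (never derived).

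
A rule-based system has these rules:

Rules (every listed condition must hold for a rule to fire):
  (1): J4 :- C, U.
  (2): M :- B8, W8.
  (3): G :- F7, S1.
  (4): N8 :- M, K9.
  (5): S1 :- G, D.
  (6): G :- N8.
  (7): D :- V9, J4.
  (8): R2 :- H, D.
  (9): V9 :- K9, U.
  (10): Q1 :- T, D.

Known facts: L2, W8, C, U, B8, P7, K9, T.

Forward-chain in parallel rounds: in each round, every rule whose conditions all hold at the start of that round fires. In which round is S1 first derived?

4

Round 1 fires (1), (2), (9), giving J4, M, V9.
Round 2 fires (4), (7), giving N8, D.
Round 3 fires (6), (10), giving G, Q1.
Round 4 fires (5), giving S1.
S1 first appears in round 4.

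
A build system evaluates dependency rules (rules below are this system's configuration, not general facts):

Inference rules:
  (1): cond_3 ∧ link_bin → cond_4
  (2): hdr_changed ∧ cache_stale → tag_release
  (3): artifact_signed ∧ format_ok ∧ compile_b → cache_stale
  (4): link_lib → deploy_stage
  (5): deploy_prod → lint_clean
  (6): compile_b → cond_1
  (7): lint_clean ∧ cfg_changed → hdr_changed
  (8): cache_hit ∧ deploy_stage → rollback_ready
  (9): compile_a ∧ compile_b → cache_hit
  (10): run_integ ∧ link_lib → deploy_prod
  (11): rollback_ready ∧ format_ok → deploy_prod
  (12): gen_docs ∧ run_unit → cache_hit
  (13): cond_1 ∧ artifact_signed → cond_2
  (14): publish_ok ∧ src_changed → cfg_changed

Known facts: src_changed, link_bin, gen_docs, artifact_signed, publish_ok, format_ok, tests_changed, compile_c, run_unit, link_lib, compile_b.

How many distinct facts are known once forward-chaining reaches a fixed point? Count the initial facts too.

22

Round 1 fires (3), (4), (6), (12), (14), giving cache_stale, deploy_stage, cond_1, cache_hit, cfg_changed.
Round 2 fires (8), (13), giving rollback_ready, cond_2.
Round 3 fires (11), giving deploy_prod.
Round 4 fires (5), giving lint_clean.
Round 5 fires (7), giving hdr_changed.
Round 6 fires (2), giving tag_release.
Closure: {artifact_signed, cache_hit, cache_stale, cfg_changed, compile_b, compile_c, cond_1, cond_2, deploy_prod, deploy_stage, format_ok, gen_docs, hdr_changed, link_bin, link_lib, lint_clean, publish_ok, rollback_ready, run_unit, src_changed, tag_release, tests_changed} — 22 facts.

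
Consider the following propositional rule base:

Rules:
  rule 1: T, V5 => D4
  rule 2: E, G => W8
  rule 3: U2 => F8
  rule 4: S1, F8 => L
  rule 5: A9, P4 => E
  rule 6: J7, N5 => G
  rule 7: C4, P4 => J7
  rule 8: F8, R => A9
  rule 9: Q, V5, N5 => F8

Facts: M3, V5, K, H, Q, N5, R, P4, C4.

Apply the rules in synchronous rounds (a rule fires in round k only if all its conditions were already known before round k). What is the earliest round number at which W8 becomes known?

4

Round 1: rule 7 [C4, P4 => J7]; rule 9 [Q, V5, N5 => F8]. New: J7, F8.
Round 2: rule 6 [J7, N5 => G]; rule 8 [F8, R => A9]. New: G, A9.
Round 3: rule 5 [A9, P4 => E]. New: E.
Round 4: rule 2 [E, G => W8]. New: W8.
W8 first appears in round 4.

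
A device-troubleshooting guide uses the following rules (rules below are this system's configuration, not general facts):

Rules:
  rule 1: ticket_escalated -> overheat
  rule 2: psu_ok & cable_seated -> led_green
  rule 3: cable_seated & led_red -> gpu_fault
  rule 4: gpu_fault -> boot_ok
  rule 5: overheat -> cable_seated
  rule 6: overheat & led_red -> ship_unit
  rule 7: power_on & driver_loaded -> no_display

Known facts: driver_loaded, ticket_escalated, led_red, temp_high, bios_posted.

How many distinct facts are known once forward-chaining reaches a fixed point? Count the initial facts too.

[1] rule 1 [ticket_escalated -> overheat]. ⇒ new: overheat.
[2] rule 5 [overheat -> cable_seated]; rule 6 [overheat & led_red -> ship_unit]. ⇒ new: cable_seated, ship_unit.
[3] rule 3 [cable_seated & led_red -> gpu_fault]. ⇒ new: gpu_fault.
[4] rule 4 [gpu_fault -> boot_ok]. ⇒ new: boot_ok.
Closure: {bios_posted, boot_ok, cable_seated, driver_loaded, gpu_fault, led_red, overheat, ship_unit, temp_high, ticket_escalated} — 10 facts.

10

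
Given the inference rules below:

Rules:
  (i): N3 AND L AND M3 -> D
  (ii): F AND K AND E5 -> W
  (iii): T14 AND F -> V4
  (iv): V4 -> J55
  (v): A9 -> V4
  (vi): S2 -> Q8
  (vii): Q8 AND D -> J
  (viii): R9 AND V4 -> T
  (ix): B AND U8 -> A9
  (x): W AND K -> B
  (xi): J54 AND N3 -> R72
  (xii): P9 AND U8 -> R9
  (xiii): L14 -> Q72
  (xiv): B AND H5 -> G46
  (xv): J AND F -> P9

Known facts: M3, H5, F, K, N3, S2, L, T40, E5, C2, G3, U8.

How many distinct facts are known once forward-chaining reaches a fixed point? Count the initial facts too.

Round 1 — (i), (ii), (vi), derive D, W, Q8.
Round 2 — (vii), (x), derive J, B.
Round 3 — (ix), (xiv), (xv), derive A9, G46, P9.
Round 4 — (v), (xii), derive V4, R9.
Round 5 — (iv), (viii), derive J55, T.
Closure: {A9, B, C2, D, E5, F, G3, G46, H5, J, J55, K, L, M3, N3, P9, Q8, R9, S2, T, T40, U8, V4, W} — 24 facts.

24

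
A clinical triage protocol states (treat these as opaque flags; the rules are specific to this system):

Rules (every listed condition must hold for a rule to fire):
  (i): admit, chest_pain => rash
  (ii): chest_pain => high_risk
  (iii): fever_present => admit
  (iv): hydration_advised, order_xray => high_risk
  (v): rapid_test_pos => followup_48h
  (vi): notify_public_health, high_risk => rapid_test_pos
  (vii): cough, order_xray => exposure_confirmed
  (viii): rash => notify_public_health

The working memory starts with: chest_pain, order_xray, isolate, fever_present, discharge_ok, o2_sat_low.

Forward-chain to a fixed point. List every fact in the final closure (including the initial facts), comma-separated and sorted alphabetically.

Round 1: (ii) [chest_pain => high_risk]; (iii) [fever_present => admit]. New: high_risk, admit.
Round 2: (i) [admit, chest_pain => rash]. New: rash.
Round 3: (viii) [rash => notify_public_health]. New: notify_public_health.
Round 4: (vi) [notify_public_health, high_risk => rapid_test_pos]. New: rapid_test_pos.
Round 5: (v) [rapid_test_pos => followup_48h]. New: followup_48h.

admit, chest_pain, discharge_ok, fever_present, followup_48h, high_risk, isolate, notify_public_health, o2_sat_low, order_xray, rapid_test_pos, rash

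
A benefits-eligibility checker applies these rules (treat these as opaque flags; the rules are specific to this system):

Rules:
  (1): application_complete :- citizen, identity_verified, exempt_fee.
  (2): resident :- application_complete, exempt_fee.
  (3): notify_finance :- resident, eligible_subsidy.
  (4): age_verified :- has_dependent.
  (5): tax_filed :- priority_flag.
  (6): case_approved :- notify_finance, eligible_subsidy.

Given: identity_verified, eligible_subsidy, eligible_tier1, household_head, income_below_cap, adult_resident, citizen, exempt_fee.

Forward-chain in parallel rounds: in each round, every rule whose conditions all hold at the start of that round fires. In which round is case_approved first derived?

Round 1: (1) [application_complete :- citizen, identity_verified, exempt_fee.]. Adds application_complete.
Round 2: (2) [resident :- application_complete, exempt_fee.]. Adds resident.
Round 3: (3) [notify_finance :- resident, eligible_subsidy.]. Adds notify_finance.
Round 4: (6) [case_approved :- notify_finance, eligible_subsidy.]. Adds case_approved.
case_approved first appears in round 4.

4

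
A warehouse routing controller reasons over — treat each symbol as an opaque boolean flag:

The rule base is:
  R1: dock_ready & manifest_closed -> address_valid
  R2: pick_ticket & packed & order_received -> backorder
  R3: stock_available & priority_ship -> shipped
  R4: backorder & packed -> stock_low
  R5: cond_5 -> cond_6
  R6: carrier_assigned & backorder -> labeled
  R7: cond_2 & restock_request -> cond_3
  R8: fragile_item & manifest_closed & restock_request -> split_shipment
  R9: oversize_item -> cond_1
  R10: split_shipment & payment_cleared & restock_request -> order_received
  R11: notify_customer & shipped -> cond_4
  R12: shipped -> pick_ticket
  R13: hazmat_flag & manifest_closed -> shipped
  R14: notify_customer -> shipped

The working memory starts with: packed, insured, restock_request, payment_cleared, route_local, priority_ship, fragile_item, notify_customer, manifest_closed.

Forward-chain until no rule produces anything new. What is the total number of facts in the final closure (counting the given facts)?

Round 1 — R8, R14, derive split_shipment, shipped.
Round 2 — R10, R11, R12, derive order_received, cond_4, pick_ticket.
Round 3 — R2, derive backorder.
Round 4 — R4, derive stock_low.
Closure: {backorder, cond_4, fragile_item, insured, manifest_closed, notify_customer, order_received, packed, payment_cleared, pick_ticket, priority_ship, restock_request, route_local, shipped, split_shipment, stock_low} — 16 facts.

16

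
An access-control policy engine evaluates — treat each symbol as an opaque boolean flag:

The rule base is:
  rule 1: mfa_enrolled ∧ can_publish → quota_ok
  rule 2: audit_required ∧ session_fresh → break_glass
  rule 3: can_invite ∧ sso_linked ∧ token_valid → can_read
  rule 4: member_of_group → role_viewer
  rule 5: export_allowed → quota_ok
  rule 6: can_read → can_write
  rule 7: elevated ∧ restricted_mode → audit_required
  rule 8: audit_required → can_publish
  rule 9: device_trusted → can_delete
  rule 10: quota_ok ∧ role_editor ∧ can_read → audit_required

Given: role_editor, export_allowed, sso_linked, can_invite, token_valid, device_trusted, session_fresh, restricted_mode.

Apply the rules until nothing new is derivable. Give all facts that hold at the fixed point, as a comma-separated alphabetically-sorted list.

Round 1: rule 3 [can_invite ∧ sso_linked ∧ token_valid → can_read]; rule 5 [export_allowed → quota_ok]; rule 9 [device_trusted → can_delete]. Adds can_read, quota_ok, can_delete.
Round 2: rule 6 [can_read → can_write]; rule 10 [quota_ok ∧ role_editor ∧ can_read → audit_required]. Adds can_write, audit_required.
Round 3: rule 2 [audit_required ∧ session_fresh → break_glass]; rule 8 [audit_required → can_publish]. Adds break_glass, can_publish.

audit_required, break_glass, can_delete, can_invite, can_publish, can_read, can_write, device_trusted, export_allowed, quota_ok, restricted_mode, role_editor, session_fresh, sso_linked, token_valid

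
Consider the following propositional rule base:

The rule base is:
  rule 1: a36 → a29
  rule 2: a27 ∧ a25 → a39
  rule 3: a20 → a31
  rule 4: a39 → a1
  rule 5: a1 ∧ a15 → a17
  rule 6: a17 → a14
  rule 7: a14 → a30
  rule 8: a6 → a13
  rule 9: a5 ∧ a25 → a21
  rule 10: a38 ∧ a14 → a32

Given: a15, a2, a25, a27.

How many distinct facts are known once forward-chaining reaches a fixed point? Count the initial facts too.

9

Round 1 — rule 2, derive a39.
Round 2 — rule 4, derive a1.
Round 3 — rule 5, derive a17.
Round 4 — rule 6, derive a14.
Round 5 — rule 7, derive a30.
Closure: {a1, a14, a15, a17, a2, a25, a27, a30, a39} — 9 facts.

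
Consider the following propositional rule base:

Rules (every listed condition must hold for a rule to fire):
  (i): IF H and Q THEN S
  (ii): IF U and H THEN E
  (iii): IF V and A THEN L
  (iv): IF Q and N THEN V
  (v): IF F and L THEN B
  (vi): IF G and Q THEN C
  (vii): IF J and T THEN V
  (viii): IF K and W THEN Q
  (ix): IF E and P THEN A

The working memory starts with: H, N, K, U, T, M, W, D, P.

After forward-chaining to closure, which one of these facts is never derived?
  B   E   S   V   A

Round 1 fires (ii), (viii), giving E, Q.
Round 2 fires (i), (iv), (ix), giving S, V, A.
Round 3 fires (iii), giving L.
Derived: V (round 2), E (round 1), S (round 2), A (round 2). B never appears in any round.

B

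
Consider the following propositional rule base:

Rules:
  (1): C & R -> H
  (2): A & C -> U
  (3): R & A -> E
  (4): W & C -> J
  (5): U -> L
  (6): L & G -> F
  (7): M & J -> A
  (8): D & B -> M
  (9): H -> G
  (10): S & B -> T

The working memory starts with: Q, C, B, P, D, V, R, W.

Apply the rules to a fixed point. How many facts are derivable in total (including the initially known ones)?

17

Round 1: (1) [C & R -> H]; (4) [W & C -> J]; (8) [D & B -> M]. Adds H, J, M.
Round 2: (7) [M & J -> A]; (9) [H -> G]. Adds A, G.
Round 3: (2) [A & C -> U]; (3) [R & A -> E]. Adds U, E.
Round 4: (5) [U -> L]. Adds L.
Round 5: (6) [L & G -> F]. Adds F.
Closure: {A, B, C, D, E, F, G, H, J, L, M, P, Q, R, U, V, W} — 17 facts.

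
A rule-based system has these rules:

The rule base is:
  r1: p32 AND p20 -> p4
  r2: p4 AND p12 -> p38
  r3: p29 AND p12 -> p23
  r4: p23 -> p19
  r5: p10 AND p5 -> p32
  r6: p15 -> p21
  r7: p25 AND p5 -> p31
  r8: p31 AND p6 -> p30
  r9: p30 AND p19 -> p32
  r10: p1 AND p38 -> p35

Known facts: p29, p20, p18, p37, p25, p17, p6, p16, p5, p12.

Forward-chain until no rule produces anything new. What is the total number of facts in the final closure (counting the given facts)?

Round 1: r3 [p29 AND p12 -> p23]; r7 [p25 AND p5 -> p31]. Adds p23, p31.
Round 2: r4 [p23 -> p19]; r8 [p31 AND p6 -> p30]. Adds p19, p30.
Round 3: r9 [p30 AND p19 -> p32]. Adds p32.
Round 4: r1 [p32 AND p20 -> p4]. Adds p4.
Round 5: r2 [p4 AND p12 -> p38]. Adds p38.
Closure: {p12, p16, p17, p18, p19, p20, p23, p25, p29, p30, p31, p32, p37, p38, p4, p5, p6} — 17 facts.

17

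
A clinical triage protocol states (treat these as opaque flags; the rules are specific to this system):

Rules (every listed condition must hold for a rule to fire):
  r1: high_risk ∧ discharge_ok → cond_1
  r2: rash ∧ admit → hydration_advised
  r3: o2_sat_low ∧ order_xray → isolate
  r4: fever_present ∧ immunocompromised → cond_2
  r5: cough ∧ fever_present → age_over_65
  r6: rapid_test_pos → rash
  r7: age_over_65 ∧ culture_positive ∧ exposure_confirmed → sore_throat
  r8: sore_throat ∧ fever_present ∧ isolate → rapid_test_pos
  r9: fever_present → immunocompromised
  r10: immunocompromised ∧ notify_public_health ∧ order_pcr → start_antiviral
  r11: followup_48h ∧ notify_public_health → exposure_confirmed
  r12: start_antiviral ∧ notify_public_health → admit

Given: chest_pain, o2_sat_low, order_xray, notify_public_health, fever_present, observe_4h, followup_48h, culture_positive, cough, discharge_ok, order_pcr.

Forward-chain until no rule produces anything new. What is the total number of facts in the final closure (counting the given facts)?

Round 1 fires r3, r5, r9, r11, giving isolate, age_over_65, immunocompromised, exposure_confirmed.
Round 2 fires r4, r7, r10, giving cond_2, sore_throat, start_antiviral.
Round 3 fires r8, r12, giving rapid_test_pos, admit.
Round 4 fires r6, giving rash.
Round 5 fires r2, giving hydration_advised.
Closure: {admit, age_over_65, chest_pain, cond_2, cough, culture_positive, discharge_ok, exposure_confirmed, fever_present, followup_48h, hydration_advised, immunocompromised, isolate, notify_public_health, o2_sat_low, observe_4h, order_pcr, order_xray, rapid_test_pos, rash, sore_throat, start_antiviral} — 22 facts.

22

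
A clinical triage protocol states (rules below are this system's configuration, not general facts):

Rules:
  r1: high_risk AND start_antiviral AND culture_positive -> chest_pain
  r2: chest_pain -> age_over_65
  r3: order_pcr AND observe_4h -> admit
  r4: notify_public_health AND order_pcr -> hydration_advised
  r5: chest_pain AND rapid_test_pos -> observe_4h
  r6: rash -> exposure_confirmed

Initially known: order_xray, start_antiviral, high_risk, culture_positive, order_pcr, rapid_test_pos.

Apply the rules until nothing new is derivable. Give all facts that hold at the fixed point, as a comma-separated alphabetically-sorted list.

Round 1 fires r1, giving chest_pain.
Round 2 fires r2, r5, giving age_over_65, observe_4h.
Round 3 fires r3, giving admit.

admit, age_over_65, chest_pain, culture_positive, high_risk, observe_4h, order_pcr, order_xray, rapid_test_pos, start_antiviral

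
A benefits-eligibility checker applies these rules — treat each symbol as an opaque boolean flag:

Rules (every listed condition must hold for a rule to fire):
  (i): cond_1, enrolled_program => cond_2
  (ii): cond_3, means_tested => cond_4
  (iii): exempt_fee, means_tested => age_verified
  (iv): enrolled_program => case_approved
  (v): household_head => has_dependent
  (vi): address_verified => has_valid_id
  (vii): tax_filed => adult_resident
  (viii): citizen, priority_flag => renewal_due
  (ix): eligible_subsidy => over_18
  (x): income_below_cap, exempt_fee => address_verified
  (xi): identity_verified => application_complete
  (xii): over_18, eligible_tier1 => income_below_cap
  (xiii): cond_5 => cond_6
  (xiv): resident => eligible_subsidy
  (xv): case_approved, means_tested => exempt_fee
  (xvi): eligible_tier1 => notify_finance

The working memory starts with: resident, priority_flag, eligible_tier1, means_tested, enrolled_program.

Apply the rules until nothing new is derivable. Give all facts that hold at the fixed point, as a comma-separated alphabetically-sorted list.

Round 1 — (iv), (xiv), (xvi), derive case_approved, eligible_subsidy, notify_finance.
Round 2 — (ix), (xv), derive over_18, exempt_fee.
Round 3 — (iii), (xii), derive age_verified, income_below_cap.
Round 4 — (x), derive address_verified.
Round 5 — (vi), derive has_valid_id.

address_verified, age_verified, case_approved, eligible_subsidy, eligible_tier1, enrolled_program, exempt_fee, has_valid_id, income_below_cap, means_tested, notify_finance, over_18, priority_flag, resident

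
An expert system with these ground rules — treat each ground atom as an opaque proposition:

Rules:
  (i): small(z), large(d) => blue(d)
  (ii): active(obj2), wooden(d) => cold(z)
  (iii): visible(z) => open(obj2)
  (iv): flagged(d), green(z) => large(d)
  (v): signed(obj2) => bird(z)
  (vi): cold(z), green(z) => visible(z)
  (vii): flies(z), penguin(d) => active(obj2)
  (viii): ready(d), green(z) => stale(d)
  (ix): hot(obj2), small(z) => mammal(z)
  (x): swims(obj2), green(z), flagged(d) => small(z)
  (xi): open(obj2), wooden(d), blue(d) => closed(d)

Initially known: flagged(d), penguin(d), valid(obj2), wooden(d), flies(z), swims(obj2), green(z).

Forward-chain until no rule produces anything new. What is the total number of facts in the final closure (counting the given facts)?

15

Round 1: (iv) [flagged(d), green(z) => large(d)]; (vii) [flies(z), penguin(d) => active(obj2)]; (x) [swims(obj2), green(z), flagged(d) => small(z)]. New: large(d), active(obj2), small(z).
Round 2: (i) [small(z), large(d) => blue(d)]; (ii) [active(obj2), wooden(d) => cold(z)]. New: blue(d), cold(z).
Round 3: (vi) [cold(z), green(z) => visible(z)]. New: visible(z).
Round 4: (iii) [visible(z) => open(obj2)]. New: open(obj2).
Round 5: (xi) [open(obj2), wooden(d), blue(d) => closed(d)]. New: closed(d).
Closure: {active(obj2), blue(d), closed(d), cold(z), flagged(d), flies(z), green(z), large(d), open(obj2), penguin(d), small(z), swims(obj2), valid(obj2), visible(z), wooden(d)} — 15 facts.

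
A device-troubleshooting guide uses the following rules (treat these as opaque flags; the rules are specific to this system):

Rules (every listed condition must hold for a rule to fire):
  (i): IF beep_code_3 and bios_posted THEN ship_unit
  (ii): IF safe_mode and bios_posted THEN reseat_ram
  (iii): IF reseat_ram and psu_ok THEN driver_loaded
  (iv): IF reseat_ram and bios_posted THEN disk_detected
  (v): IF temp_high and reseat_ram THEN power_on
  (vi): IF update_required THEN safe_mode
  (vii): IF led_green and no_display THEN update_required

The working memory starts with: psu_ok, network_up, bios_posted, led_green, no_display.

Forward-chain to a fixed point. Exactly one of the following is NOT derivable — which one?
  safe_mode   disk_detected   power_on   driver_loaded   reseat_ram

Round 1: (vii) [IF led_green and no_display THEN update_required]. New: update_required.
Round 2: (vi) [IF update_required THEN safe_mode]. New: safe_mode.
Round 3: (ii) [IF safe_mode and bios_posted THEN reseat_ram]. New: reseat_ram.
Round 4: (iii) [IF reseat_ram and psu_ok THEN driver_loaded]; (iv) [IF reseat_ram and bios_posted THEN disk_detected]. New: driver_loaded, disk_detected.
Derived: safe_mode (round 2), disk_detected (round 4), reseat_ram (round 3), driver_loaded (round 4). power_on never appears in any round.

power_on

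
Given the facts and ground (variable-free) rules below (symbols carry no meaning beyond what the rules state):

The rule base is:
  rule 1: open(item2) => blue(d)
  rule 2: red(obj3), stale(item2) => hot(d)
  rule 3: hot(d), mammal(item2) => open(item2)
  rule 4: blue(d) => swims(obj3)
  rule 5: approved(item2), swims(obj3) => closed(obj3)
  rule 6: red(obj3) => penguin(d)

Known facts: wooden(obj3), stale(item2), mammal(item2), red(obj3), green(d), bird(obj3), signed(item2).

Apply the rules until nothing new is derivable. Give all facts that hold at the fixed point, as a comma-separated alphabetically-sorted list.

bird(obj3), blue(d), green(d), hot(d), mammal(item2), open(item2), penguin(d), red(obj3), signed(item2), stale(item2), swims(obj3), wooden(obj3)

Round 1: rule 2 [red(obj3), stale(item2) => hot(d)]; rule 6 [red(obj3) => penguin(d)]. Adds hot(d), penguin(d).
Round 2: rule 3 [hot(d), mammal(item2) => open(item2)]. Adds open(item2).
Round 3: rule 1 [open(item2) => blue(d)]. Adds blue(d).
Round 4: rule 4 [blue(d) => swims(obj3)]. Adds swims(obj3).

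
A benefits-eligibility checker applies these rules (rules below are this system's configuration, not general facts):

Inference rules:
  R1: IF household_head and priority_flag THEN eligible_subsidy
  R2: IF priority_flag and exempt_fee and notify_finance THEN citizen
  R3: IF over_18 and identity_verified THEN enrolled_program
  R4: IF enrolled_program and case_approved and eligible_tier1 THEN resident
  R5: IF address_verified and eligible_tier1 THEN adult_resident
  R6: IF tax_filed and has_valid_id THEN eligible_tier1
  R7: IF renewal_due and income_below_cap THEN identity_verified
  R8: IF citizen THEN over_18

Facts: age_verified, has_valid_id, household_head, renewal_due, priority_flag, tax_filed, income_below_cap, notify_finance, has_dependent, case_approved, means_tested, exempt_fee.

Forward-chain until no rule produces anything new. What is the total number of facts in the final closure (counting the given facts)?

Round 1 fires R1, R2, R6, R7, giving eligible_subsidy, citizen, eligible_tier1, identity_verified.
Round 2 fires R8, giving over_18.
Round 3 fires R3, giving enrolled_program.
Round 4 fires R4, giving resident.
Closure: {age_verified, case_approved, citizen, eligible_subsidy, eligible_tier1, enrolled_program, exempt_fee, has_dependent, has_valid_id, household_head, identity_verified, income_below_cap, means_tested, notify_finance, over_18, priority_flag, renewal_due, resident, tax_filed} — 19 facts.

19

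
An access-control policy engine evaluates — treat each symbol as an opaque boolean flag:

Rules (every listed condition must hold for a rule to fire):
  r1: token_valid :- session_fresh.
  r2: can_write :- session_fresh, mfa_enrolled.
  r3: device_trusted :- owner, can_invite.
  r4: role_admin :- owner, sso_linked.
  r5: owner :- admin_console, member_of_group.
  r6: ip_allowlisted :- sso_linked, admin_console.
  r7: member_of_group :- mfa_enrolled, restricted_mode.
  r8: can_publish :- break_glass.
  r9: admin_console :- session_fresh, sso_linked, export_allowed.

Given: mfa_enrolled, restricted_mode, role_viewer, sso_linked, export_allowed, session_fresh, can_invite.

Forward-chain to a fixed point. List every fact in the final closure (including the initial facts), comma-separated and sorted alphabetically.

Round 1 — r1, r2, r7, r9, derive token_valid, can_write, member_of_group, admin_console.
Round 2 — r5, r6, derive owner, ip_allowlisted.
Round 3 — r3, r4, derive device_trusted, role_admin.

admin_console, can_invite, can_write, device_trusted, export_allowed, ip_allowlisted, member_of_group, mfa_enrolled, owner, restricted_mode, role_admin, role_viewer, session_fresh, sso_linked, token_valid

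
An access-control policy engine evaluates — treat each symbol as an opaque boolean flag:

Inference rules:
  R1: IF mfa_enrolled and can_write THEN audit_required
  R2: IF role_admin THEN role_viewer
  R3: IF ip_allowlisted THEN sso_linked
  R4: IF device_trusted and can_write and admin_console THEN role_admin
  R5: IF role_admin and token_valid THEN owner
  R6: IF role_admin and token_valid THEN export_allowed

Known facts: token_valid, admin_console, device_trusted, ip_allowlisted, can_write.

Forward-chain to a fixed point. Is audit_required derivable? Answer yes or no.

no

Round 1: R3 [IF ip_allowlisted THEN sso_linked]; R4 [IF device_trusted and can_write and admin_console THEN role_admin]. Adds sso_linked, role_admin.
Round 2: R2 [IF role_admin THEN role_viewer]; R5 [IF role_admin and token_valid THEN owner]; R6 [IF role_admin and token_valid THEN export_allowed]. Adds role_viewer, owner, export_allowed.
Fixed point reached. audit_required is concluded only by R1; R1 needs mfa_enrolled (never derived).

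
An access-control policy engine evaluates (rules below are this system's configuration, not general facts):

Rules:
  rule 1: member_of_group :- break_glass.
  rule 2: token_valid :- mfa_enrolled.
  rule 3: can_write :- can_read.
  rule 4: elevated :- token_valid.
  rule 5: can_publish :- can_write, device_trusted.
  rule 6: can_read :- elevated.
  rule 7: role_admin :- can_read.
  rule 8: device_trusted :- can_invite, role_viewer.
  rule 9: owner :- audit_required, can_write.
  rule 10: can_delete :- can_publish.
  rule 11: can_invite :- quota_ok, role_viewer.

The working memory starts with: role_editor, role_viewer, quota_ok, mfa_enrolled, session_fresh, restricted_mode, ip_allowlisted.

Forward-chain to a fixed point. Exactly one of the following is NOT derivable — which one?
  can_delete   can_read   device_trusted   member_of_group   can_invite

member_of_group

Round 1 — rule 2, rule 11, derive token_valid, can_invite.
Round 2 — rule 4, rule 8, derive elevated, device_trusted.
Round 3 — rule 6, derive can_read.
Round 4 — rule 3, rule 7, derive can_write, role_admin.
Round 5 — rule 5, derive can_publish.
Round 6 — rule 10, derive can_delete.
Derived: can_delete (round 6), device_trusted (round 2), can_invite (round 1), can_read (round 3). member_of_group never appears in any round.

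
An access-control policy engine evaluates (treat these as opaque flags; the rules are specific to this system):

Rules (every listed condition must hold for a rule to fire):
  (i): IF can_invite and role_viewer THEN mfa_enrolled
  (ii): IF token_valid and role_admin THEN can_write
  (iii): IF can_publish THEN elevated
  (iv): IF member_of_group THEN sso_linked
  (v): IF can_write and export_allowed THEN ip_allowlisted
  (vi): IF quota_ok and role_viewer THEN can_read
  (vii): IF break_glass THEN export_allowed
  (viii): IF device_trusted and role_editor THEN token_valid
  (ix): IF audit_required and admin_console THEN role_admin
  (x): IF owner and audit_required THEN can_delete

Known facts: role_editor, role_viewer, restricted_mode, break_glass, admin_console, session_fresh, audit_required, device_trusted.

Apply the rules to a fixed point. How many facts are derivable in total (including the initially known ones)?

Round 1: (vii) [IF break_glass THEN export_allowed]; (viii) [IF device_trusted and role_editor THEN token_valid]; (ix) [IF audit_required and admin_console THEN role_admin]. New: export_allowed, token_valid, role_admin.
Round 2: (ii) [IF token_valid and role_admin THEN can_write]. New: can_write.
Round 3: (v) [IF can_write and export_allowed THEN ip_allowlisted]. New: ip_allowlisted.
Closure: {admin_console, audit_required, break_glass, can_write, device_trusted, export_allowed, ip_allowlisted, restricted_mode, role_admin, role_editor, role_viewer, session_fresh, token_valid} — 13 facts.

13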